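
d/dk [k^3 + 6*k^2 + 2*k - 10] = 3*k^2 + 12*k + 2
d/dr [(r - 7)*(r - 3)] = 2*r - 10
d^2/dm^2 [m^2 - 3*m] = 2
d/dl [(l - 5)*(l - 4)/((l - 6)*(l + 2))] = (5*l^2 - 64*l + 188)/(l^4 - 8*l^3 - 8*l^2 + 96*l + 144)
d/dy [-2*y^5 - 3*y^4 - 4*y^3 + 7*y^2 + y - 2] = -10*y^4 - 12*y^3 - 12*y^2 + 14*y + 1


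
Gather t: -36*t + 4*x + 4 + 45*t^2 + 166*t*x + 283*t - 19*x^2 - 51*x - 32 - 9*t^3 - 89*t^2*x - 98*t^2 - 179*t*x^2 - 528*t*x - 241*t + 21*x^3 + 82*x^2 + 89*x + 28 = -9*t^3 + t^2*(-89*x - 53) + t*(-179*x^2 - 362*x + 6) + 21*x^3 + 63*x^2 + 42*x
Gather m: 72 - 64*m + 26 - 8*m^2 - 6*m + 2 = -8*m^2 - 70*m + 100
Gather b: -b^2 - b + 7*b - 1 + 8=-b^2 + 6*b + 7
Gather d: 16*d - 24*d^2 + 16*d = -24*d^2 + 32*d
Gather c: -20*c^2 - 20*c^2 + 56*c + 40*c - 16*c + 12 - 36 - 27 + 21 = -40*c^2 + 80*c - 30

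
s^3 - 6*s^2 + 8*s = s*(s - 4)*(s - 2)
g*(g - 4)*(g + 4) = g^3 - 16*g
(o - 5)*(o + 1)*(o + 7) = o^3 + 3*o^2 - 33*o - 35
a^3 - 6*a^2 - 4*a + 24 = (a - 6)*(a - 2)*(a + 2)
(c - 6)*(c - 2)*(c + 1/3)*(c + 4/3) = c^4 - 19*c^3/3 - 8*c^2/9 + 148*c/9 + 16/3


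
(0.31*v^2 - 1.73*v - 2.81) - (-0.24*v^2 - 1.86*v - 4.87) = 0.55*v^2 + 0.13*v + 2.06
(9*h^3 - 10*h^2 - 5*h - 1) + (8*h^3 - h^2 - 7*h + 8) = 17*h^3 - 11*h^2 - 12*h + 7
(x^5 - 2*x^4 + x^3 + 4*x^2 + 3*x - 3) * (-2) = -2*x^5 + 4*x^4 - 2*x^3 - 8*x^2 - 6*x + 6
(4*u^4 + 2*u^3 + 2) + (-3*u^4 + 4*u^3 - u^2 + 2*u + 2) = u^4 + 6*u^3 - u^2 + 2*u + 4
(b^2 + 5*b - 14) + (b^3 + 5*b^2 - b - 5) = b^3 + 6*b^2 + 4*b - 19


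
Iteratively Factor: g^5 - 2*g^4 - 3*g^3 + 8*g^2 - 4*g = (g - 1)*(g^4 - g^3 - 4*g^2 + 4*g) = (g - 2)*(g - 1)*(g^3 + g^2 - 2*g) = (g - 2)*(g - 1)^2*(g^2 + 2*g) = (g - 2)*(g - 1)^2*(g + 2)*(g)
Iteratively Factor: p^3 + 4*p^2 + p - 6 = (p - 1)*(p^2 + 5*p + 6) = (p - 1)*(p + 3)*(p + 2)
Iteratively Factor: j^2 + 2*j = (j)*(j + 2)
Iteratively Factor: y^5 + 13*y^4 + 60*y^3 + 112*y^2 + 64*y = (y)*(y^4 + 13*y^3 + 60*y^2 + 112*y + 64) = y*(y + 1)*(y^3 + 12*y^2 + 48*y + 64) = y*(y + 1)*(y + 4)*(y^2 + 8*y + 16) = y*(y + 1)*(y + 4)^2*(y + 4)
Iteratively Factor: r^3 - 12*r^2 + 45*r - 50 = (r - 2)*(r^2 - 10*r + 25) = (r - 5)*(r - 2)*(r - 5)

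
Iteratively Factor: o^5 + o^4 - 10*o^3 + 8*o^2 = (o - 2)*(o^4 + 3*o^3 - 4*o^2) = (o - 2)*(o + 4)*(o^3 - o^2) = o*(o - 2)*(o + 4)*(o^2 - o) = o^2*(o - 2)*(o + 4)*(o - 1)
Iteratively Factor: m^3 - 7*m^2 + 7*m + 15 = (m + 1)*(m^2 - 8*m + 15) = (m - 5)*(m + 1)*(m - 3)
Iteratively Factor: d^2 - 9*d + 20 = (d - 4)*(d - 5)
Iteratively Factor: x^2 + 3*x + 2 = (x + 1)*(x + 2)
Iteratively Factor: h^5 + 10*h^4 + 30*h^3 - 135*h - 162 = (h + 3)*(h^4 + 7*h^3 + 9*h^2 - 27*h - 54) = (h + 3)^2*(h^3 + 4*h^2 - 3*h - 18) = (h + 3)^3*(h^2 + h - 6) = (h + 3)^4*(h - 2)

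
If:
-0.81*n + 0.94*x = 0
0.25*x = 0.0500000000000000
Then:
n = 0.23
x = 0.20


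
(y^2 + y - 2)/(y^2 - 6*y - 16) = (y - 1)/(y - 8)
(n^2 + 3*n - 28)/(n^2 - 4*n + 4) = (n^2 + 3*n - 28)/(n^2 - 4*n + 4)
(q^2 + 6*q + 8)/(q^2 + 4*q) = (q + 2)/q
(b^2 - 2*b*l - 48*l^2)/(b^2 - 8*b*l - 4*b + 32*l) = (b + 6*l)/(b - 4)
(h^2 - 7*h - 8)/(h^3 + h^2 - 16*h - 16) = (h - 8)/(h^2 - 16)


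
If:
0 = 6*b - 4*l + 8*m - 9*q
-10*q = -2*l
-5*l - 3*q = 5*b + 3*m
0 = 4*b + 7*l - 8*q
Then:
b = 0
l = 0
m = 0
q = 0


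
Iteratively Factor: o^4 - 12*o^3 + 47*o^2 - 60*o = (o - 3)*(o^3 - 9*o^2 + 20*o) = (o - 5)*(o - 3)*(o^2 - 4*o) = o*(o - 5)*(o - 3)*(o - 4)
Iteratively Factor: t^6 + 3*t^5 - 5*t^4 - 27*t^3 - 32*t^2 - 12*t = (t)*(t^5 + 3*t^4 - 5*t^3 - 27*t^2 - 32*t - 12) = t*(t + 1)*(t^4 + 2*t^3 - 7*t^2 - 20*t - 12) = t*(t + 1)*(t + 2)*(t^3 - 7*t - 6) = t*(t + 1)*(t + 2)^2*(t^2 - 2*t - 3) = t*(t + 1)^2*(t + 2)^2*(t - 3)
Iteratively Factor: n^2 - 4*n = (n - 4)*(n)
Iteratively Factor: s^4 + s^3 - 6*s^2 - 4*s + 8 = (s - 2)*(s^3 + 3*s^2 - 4) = (s - 2)*(s + 2)*(s^2 + s - 2) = (s - 2)*(s - 1)*(s + 2)*(s + 2)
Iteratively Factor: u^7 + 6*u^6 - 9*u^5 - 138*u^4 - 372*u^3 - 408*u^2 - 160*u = (u)*(u^6 + 6*u^5 - 9*u^4 - 138*u^3 - 372*u^2 - 408*u - 160) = u*(u + 2)*(u^5 + 4*u^4 - 17*u^3 - 104*u^2 - 164*u - 80) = u*(u - 5)*(u + 2)*(u^4 + 9*u^3 + 28*u^2 + 36*u + 16) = u*(u - 5)*(u + 2)^2*(u^3 + 7*u^2 + 14*u + 8) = u*(u - 5)*(u + 2)^3*(u^2 + 5*u + 4) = u*(u - 5)*(u + 2)^3*(u + 4)*(u + 1)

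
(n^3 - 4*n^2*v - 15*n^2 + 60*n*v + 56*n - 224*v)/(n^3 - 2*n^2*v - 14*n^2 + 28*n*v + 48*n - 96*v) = (-n^2 + 4*n*v + 7*n - 28*v)/(-n^2 + 2*n*v + 6*n - 12*v)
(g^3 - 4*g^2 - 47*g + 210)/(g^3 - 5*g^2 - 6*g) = (g^2 + 2*g - 35)/(g*(g + 1))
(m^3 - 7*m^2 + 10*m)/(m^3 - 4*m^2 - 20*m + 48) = m*(m - 5)/(m^2 - 2*m - 24)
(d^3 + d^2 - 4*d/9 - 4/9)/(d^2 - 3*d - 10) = (-d^3 - d^2 + 4*d/9 + 4/9)/(-d^2 + 3*d + 10)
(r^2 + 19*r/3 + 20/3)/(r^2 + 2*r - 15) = (r + 4/3)/(r - 3)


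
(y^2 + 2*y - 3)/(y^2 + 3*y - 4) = (y + 3)/(y + 4)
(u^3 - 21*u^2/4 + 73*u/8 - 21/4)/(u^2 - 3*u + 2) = (8*u^2 - 26*u + 21)/(8*(u - 1))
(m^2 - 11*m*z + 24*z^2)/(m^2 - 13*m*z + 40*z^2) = (-m + 3*z)/(-m + 5*z)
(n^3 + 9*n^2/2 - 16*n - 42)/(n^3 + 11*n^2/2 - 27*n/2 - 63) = (n + 2)/(n + 3)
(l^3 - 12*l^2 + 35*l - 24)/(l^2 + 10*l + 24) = (l^3 - 12*l^2 + 35*l - 24)/(l^2 + 10*l + 24)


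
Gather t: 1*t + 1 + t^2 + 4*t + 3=t^2 + 5*t + 4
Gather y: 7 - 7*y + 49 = 56 - 7*y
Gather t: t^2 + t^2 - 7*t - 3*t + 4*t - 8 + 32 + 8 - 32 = 2*t^2 - 6*t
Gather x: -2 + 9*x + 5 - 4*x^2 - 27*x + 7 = -4*x^2 - 18*x + 10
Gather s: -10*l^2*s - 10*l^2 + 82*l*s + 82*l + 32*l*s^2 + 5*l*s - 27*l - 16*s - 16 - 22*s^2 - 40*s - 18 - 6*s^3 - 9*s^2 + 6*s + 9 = -10*l^2 + 55*l - 6*s^3 + s^2*(32*l - 31) + s*(-10*l^2 + 87*l - 50) - 25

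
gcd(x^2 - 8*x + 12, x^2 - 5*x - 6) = x - 6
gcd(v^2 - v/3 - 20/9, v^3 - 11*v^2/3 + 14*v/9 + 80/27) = v - 5/3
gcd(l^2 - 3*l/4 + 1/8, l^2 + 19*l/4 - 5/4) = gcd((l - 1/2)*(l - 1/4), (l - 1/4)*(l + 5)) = l - 1/4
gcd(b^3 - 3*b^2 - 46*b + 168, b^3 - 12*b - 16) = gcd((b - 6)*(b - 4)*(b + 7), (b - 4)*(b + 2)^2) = b - 4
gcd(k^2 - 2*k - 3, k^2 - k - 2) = k + 1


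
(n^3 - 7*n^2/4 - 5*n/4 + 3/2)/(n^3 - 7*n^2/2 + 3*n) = (4*n^2 + n - 3)/(2*n*(2*n - 3))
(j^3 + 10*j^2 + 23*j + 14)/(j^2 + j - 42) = (j^2 + 3*j + 2)/(j - 6)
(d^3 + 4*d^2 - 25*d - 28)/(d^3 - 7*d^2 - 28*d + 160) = (d^2 + 8*d + 7)/(d^2 - 3*d - 40)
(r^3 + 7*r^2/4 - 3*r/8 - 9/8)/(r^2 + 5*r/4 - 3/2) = (2*r^2 + 5*r + 3)/(2*(r + 2))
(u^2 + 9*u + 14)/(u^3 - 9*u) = (u^2 + 9*u + 14)/(u*(u^2 - 9))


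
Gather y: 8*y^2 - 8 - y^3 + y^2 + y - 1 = -y^3 + 9*y^2 + y - 9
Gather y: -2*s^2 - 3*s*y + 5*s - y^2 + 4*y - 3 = -2*s^2 + 5*s - y^2 + y*(4 - 3*s) - 3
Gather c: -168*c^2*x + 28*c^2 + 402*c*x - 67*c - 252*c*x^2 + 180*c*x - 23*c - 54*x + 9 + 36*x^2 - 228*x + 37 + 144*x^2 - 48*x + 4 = c^2*(28 - 168*x) + c*(-252*x^2 + 582*x - 90) + 180*x^2 - 330*x + 50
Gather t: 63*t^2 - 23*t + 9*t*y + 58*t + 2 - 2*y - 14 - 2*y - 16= 63*t^2 + t*(9*y + 35) - 4*y - 28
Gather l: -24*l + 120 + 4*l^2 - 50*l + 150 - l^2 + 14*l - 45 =3*l^2 - 60*l + 225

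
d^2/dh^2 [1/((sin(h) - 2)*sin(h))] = 2*(-2*sin(h) + 3 + 1/sin(h) - 6/sin(h)^2 + 4/sin(h)^3)/(sin(h) - 2)^3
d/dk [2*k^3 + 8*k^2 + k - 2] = 6*k^2 + 16*k + 1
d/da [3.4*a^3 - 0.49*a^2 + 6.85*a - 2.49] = 10.2*a^2 - 0.98*a + 6.85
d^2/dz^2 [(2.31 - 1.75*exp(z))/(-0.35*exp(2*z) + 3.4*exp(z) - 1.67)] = (0.214375*exp(4*z) + 0.950599999999998*exp(3*z) + 2.10944999999999*exp(2*z) - 11.36632*exp(z) - 8.235605)*exp(z)/(0.042875*exp(6*z) - 1.2495*exp(5*z) + 12.751725*exp(4*z) - 51.2278*exp(3*z) + 60.843945*exp(2*z) - 28.44678*exp(z) + 4.657463)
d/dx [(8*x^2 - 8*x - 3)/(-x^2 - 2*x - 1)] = 2*(1 - 12*x)/(x^3 + 3*x^2 + 3*x + 1)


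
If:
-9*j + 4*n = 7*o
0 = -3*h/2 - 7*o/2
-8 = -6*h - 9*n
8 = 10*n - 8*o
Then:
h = 14/51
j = 62/153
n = 12/17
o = -2/17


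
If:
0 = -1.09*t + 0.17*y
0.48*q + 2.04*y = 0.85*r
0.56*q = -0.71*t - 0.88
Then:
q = -0.197739187418086*y - 1.57142857142857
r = 2.28833551769332*y - 0.887394957983193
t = 0.155963302752294*y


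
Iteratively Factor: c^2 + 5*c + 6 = (c + 3)*(c + 2)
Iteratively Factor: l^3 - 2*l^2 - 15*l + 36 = (l + 4)*(l^2 - 6*l + 9) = (l - 3)*(l + 4)*(l - 3)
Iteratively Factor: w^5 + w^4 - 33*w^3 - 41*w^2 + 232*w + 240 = (w + 4)*(w^4 - 3*w^3 - 21*w^2 + 43*w + 60) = (w + 4)^2*(w^3 - 7*w^2 + 7*w + 15) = (w - 5)*(w + 4)^2*(w^2 - 2*w - 3) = (w - 5)*(w + 1)*(w + 4)^2*(w - 3)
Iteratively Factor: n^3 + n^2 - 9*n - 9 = (n + 1)*(n^2 - 9) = (n - 3)*(n + 1)*(n + 3)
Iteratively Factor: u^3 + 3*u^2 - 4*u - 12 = (u + 2)*(u^2 + u - 6) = (u - 2)*(u + 2)*(u + 3)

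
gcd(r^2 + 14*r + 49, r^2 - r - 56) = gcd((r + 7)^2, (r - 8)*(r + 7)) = r + 7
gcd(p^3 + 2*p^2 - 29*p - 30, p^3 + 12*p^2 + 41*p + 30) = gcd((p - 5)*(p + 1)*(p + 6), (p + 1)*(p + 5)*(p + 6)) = p^2 + 7*p + 6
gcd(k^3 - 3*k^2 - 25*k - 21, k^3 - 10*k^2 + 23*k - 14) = k - 7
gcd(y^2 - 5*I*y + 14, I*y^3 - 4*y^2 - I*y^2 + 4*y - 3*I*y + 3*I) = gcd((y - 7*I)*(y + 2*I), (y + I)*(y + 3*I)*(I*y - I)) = 1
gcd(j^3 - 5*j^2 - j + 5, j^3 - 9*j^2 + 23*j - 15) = j^2 - 6*j + 5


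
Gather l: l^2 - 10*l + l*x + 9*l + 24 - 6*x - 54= l^2 + l*(x - 1) - 6*x - 30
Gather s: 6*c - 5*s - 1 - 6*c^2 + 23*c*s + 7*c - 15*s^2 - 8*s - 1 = -6*c^2 + 13*c - 15*s^2 + s*(23*c - 13) - 2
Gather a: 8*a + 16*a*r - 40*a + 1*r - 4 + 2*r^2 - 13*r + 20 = a*(16*r - 32) + 2*r^2 - 12*r + 16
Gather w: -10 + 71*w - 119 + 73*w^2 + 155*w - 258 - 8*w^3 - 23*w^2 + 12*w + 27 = -8*w^3 + 50*w^2 + 238*w - 360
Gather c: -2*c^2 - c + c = -2*c^2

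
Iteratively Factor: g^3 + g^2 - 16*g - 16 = (g + 1)*(g^2 - 16) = (g - 4)*(g + 1)*(g + 4)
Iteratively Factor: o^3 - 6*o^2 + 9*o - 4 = (o - 1)*(o^2 - 5*o + 4) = (o - 4)*(o - 1)*(o - 1)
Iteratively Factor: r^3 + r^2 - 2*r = (r - 1)*(r^2 + 2*r) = r*(r - 1)*(r + 2)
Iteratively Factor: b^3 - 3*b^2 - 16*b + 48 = (b + 4)*(b^2 - 7*b + 12) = (b - 3)*(b + 4)*(b - 4)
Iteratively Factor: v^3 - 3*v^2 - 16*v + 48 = (v + 4)*(v^2 - 7*v + 12) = (v - 4)*(v + 4)*(v - 3)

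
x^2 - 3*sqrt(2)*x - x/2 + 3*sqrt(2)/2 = (x - 1/2)*(x - 3*sqrt(2))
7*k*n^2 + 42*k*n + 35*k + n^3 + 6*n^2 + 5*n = (7*k + n)*(n + 1)*(n + 5)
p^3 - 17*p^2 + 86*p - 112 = (p - 8)*(p - 7)*(p - 2)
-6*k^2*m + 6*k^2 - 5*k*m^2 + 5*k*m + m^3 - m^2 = (-6*k + m)*(k + m)*(m - 1)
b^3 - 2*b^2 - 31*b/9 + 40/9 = (b - 8/3)*(b - 1)*(b + 5/3)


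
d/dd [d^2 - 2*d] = 2*d - 2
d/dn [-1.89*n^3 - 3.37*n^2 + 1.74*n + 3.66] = -5.67*n^2 - 6.74*n + 1.74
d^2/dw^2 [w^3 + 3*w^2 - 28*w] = 6*w + 6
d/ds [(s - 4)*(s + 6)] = 2*s + 2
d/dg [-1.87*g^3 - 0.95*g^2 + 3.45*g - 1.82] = -5.61*g^2 - 1.9*g + 3.45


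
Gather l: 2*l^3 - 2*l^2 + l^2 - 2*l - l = 2*l^3 - l^2 - 3*l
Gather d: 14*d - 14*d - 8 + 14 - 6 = 0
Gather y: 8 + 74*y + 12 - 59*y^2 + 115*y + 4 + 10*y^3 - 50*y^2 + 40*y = 10*y^3 - 109*y^2 + 229*y + 24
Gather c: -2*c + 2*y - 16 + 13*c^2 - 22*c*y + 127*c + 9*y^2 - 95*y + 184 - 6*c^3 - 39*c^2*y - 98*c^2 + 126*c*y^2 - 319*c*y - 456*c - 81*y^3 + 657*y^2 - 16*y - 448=-6*c^3 + c^2*(-39*y - 85) + c*(126*y^2 - 341*y - 331) - 81*y^3 + 666*y^2 - 109*y - 280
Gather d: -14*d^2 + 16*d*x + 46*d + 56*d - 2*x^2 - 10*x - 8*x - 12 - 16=-14*d^2 + d*(16*x + 102) - 2*x^2 - 18*x - 28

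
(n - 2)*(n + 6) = n^2 + 4*n - 12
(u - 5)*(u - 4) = u^2 - 9*u + 20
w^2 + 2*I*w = w*(w + 2*I)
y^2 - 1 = (y - 1)*(y + 1)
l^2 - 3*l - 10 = (l - 5)*(l + 2)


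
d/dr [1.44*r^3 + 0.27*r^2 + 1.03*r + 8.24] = 4.32*r^2 + 0.54*r + 1.03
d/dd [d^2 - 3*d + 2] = 2*d - 3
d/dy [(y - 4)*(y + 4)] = 2*y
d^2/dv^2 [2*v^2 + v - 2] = 4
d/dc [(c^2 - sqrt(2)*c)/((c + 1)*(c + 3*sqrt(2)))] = (c*(-c + sqrt(2))*(c + 1) + c*(-c + sqrt(2))*(c + 3*sqrt(2)) + (c + 1)*(c + 3*sqrt(2))*(2*c - sqrt(2)))/((c + 1)^2*(c + 3*sqrt(2))^2)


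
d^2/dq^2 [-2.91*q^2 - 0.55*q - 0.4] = -5.82000000000000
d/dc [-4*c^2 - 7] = -8*c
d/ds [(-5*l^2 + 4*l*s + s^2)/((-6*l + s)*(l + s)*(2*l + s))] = (-128*l^4 - 54*l^3*s + 11*l^2*s^2 - 8*l*s^3 - s^4)/(144*l^6 + 384*l^5*s + 328*l^4*s^2 + 72*l^3*s^3 - 23*l^2*s^4 - 6*l*s^5 + s^6)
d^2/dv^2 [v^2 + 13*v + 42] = 2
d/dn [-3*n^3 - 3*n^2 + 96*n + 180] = -9*n^2 - 6*n + 96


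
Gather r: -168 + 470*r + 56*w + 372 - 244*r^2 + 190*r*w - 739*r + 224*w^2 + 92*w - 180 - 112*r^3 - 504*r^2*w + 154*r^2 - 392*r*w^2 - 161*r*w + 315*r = -112*r^3 + r^2*(-504*w - 90) + r*(-392*w^2 + 29*w + 46) + 224*w^2 + 148*w + 24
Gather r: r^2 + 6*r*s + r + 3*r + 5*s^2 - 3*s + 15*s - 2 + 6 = r^2 + r*(6*s + 4) + 5*s^2 + 12*s + 4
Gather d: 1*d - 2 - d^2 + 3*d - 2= -d^2 + 4*d - 4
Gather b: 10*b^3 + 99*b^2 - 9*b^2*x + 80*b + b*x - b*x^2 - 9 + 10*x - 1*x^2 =10*b^3 + b^2*(99 - 9*x) + b*(-x^2 + x + 80) - x^2 + 10*x - 9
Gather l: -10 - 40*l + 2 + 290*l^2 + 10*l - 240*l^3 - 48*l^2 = -240*l^3 + 242*l^2 - 30*l - 8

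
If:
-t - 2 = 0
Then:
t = -2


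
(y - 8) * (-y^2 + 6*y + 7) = -y^3 + 14*y^2 - 41*y - 56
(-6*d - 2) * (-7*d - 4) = 42*d^2 + 38*d + 8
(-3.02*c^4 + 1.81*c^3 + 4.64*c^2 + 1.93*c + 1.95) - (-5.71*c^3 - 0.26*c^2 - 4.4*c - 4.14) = -3.02*c^4 + 7.52*c^3 + 4.9*c^2 + 6.33*c + 6.09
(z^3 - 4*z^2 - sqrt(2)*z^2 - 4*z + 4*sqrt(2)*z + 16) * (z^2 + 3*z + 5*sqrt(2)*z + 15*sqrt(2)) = z^5 - z^4 + 4*sqrt(2)*z^4 - 26*z^3 - 4*sqrt(2)*z^3 - 68*sqrt(2)*z^2 + 14*z^2 + 20*sqrt(2)*z + 168*z + 240*sqrt(2)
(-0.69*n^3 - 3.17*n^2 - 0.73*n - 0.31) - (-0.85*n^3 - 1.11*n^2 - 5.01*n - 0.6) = 0.16*n^3 - 2.06*n^2 + 4.28*n + 0.29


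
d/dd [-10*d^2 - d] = -20*d - 1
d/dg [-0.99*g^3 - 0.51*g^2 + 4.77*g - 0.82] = -2.97*g^2 - 1.02*g + 4.77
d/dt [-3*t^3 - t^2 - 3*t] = -9*t^2 - 2*t - 3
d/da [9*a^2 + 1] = 18*a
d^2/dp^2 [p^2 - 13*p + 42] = 2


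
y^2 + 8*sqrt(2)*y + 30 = (y + 3*sqrt(2))*(y + 5*sqrt(2))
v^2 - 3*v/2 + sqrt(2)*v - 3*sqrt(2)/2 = (v - 3/2)*(v + sqrt(2))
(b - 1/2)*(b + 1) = b^2 + b/2 - 1/2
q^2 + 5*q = q*(q + 5)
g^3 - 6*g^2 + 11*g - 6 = (g - 3)*(g - 2)*(g - 1)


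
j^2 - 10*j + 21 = (j - 7)*(j - 3)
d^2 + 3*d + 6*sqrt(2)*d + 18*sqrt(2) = (d + 3)*(d + 6*sqrt(2))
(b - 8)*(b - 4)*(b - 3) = b^3 - 15*b^2 + 68*b - 96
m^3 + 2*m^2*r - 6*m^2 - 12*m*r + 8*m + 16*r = (m - 4)*(m - 2)*(m + 2*r)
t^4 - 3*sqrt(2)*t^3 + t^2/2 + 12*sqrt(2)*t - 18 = (t - 2)*(t + 2)*(t - 3*sqrt(2)/2)^2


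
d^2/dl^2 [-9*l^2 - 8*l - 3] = -18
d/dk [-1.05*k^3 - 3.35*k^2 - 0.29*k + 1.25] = -3.15*k^2 - 6.7*k - 0.29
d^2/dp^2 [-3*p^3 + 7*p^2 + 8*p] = 14 - 18*p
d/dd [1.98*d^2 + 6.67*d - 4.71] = 3.96*d + 6.67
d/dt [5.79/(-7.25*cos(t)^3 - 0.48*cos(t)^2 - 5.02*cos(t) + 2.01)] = (125.9325*sin(t)^2 - 5.5584*cos(t) - 154.9983)*sin(t)/(7.25*cos(t)^3 + 0.48*cos(t)^2 + 5.02*cos(t) - 2.01)^2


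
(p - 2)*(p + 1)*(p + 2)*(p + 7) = p^4 + 8*p^3 + 3*p^2 - 32*p - 28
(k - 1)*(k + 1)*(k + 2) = k^3 + 2*k^2 - k - 2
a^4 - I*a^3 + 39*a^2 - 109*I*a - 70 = (a - 5*I)*(a - 2*I)*(a - I)*(a + 7*I)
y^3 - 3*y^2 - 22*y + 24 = (y - 6)*(y - 1)*(y + 4)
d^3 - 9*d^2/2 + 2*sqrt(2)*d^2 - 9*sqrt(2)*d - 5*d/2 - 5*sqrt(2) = (d - 5)*(d + 1/2)*(d + 2*sqrt(2))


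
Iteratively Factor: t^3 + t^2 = (t)*(t^2 + t) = t^2*(t + 1)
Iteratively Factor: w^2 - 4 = (w + 2)*(w - 2)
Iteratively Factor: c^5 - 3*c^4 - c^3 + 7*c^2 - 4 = (c + 1)*(c^4 - 4*c^3 + 3*c^2 + 4*c - 4) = (c - 1)*(c + 1)*(c^3 - 3*c^2 + 4) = (c - 1)*(c + 1)^2*(c^2 - 4*c + 4) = (c - 2)*(c - 1)*(c + 1)^2*(c - 2)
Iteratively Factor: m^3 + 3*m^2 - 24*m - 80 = (m - 5)*(m^2 + 8*m + 16) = (m - 5)*(m + 4)*(m + 4)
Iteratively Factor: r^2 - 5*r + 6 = (r - 2)*(r - 3)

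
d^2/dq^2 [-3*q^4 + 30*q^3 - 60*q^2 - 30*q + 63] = -36*q^2 + 180*q - 120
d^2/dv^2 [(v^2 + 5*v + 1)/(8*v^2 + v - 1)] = 6*(104*v^3 + 72*v^2 + 48*v + 5)/(512*v^6 + 192*v^5 - 168*v^4 - 47*v^3 + 21*v^2 + 3*v - 1)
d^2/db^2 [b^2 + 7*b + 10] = 2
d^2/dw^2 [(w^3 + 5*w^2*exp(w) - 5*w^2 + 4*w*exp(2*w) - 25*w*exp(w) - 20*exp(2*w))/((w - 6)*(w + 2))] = (5*w^6*exp(w) + 16*w^5*exp(2*w) - 65*w^5*exp(w) - 224*w^4*exp(2*w) + 170*w^4*exp(w) + 744*w^3*exp(2*w) + 390*w^3*exp(w) + 16*w^3 + 1096*w^2*exp(2*w) + 120*w^2*exp(w) - 72*w^2 - 4480*w*exp(2*w) - 4920*w*exp(w) + 864*w - 6880*exp(2*w) - 3360*exp(w) - 1440)/(w^6 - 12*w^5 + 12*w^4 + 224*w^3 - 144*w^2 - 1728*w - 1728)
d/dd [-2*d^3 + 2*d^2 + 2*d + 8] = -6*d^2 + 4*d + 2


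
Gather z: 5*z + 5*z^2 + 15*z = 5*z^2 + 20*z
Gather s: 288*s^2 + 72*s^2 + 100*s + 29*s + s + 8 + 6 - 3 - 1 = 360*s^2 + 130*s + 10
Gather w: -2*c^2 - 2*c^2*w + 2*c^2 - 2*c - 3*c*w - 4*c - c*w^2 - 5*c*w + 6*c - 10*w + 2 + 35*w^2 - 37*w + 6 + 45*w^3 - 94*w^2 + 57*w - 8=45*w^3 + w^2*(-c - 59) + w*(-2*c^2 - 8*c + 10)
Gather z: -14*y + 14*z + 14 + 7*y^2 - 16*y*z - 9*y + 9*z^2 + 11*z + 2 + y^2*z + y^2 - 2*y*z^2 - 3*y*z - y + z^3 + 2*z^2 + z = 8*y^2 - 24*y + z^3 + z^2*(11 - 2*y) + z*(y^2 - 19*y + 26) + 16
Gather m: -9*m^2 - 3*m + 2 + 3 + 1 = -9*m^2 - 3*m + 6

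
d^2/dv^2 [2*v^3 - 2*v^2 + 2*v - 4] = 12*v - 4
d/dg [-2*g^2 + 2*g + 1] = 2 - 4*g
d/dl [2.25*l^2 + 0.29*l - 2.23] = 4.5*l + 0.29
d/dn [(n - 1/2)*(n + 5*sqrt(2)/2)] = 2*n - 1/2 + 5*sqrt(2)/2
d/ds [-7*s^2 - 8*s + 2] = -14*s - 8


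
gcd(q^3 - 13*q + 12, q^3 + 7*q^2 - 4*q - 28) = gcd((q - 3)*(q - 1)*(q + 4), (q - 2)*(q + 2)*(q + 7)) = 1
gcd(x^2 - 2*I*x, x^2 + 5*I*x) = x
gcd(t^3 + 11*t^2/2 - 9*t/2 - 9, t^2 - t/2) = 1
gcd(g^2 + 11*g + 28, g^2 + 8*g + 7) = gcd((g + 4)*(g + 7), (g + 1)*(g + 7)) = g + 7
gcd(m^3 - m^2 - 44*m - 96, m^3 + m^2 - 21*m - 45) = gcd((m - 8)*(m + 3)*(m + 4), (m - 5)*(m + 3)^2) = m + 3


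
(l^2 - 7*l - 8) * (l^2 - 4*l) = l^4 - 11*l^3 + 20*l^2 + 32*l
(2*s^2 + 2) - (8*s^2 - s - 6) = -6*s^2 + s + 8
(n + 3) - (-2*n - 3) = 3*n + 6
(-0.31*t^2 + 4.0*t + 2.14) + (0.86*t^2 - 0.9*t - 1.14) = 0.55*t^2 + 3.1*t + 1.0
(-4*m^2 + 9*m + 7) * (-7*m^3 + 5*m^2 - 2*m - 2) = 28*m^5 - 83*m^4 + 4*m^3 + 25*m^2 - 32*m - 14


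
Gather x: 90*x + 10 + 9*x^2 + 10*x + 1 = 9*x^2 + 100*x + 11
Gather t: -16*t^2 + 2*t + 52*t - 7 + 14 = -16*t^2 + 54*t + 7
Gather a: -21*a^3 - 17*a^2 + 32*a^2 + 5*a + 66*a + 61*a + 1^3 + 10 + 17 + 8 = -21*a^3 + 15*a^2 + 132*a + 36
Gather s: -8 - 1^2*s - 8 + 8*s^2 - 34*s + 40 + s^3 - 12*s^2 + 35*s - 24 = s^3 - 4*s^2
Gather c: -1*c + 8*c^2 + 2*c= 8*c^2 + c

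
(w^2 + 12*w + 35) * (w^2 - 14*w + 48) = w^4 - 2*w^3 - 85*w^2 + 86*w + 1680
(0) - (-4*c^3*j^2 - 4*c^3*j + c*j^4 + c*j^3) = 4*c^3*j^2 + 4*c^3*j - c*j^4 - c*j^3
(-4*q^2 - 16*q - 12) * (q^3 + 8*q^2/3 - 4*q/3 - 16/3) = -4*q^5 - 80*q^4/3 - 148*q^3/3 + 32*q^2/3 + 304*q/3 + 64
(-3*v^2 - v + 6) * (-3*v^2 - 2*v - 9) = 9*v^4 + 9*v^3 + 11*v^2 - 3*v - 54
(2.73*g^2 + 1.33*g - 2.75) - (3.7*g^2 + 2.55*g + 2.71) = -0.97*g^2 - 1.22*g - 5.46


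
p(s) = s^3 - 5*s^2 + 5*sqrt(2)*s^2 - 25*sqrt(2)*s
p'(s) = 3*s^2 - 10*s + 10*sqrt(2)*s - 25*sqrt(2)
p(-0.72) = 26.16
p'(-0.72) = -36.78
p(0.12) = -4.21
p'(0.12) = -34.82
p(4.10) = -41.22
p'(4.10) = 32.06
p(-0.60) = 21.74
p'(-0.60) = -36.76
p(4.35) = -32.29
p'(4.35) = 39.43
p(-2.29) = 79.82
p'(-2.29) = -29.11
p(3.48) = -55.81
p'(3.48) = 15.39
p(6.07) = 85.35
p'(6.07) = 100.32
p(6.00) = 78.43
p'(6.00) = 97.50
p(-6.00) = 70.69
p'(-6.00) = 47.79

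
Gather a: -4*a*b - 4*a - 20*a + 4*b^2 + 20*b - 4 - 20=a*(-4*b - 24) + 4*b^2 + 20*b - 24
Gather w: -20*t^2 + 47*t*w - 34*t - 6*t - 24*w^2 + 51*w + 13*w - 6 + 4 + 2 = -20*t^2 - 40*t - 24*w^2 + w*(47*t + 64)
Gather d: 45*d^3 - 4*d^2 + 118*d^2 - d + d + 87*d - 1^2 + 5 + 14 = 45*d^3 + 114*d^2 + 87*d + 18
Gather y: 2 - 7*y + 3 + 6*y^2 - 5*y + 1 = 6*y^2 - 12*y + 6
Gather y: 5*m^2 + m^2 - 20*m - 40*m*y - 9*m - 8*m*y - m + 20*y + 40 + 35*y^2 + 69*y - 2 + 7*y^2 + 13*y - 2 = 6*m^2 - 30*m + 42*y^2 + y*(102 - 48*m) + 36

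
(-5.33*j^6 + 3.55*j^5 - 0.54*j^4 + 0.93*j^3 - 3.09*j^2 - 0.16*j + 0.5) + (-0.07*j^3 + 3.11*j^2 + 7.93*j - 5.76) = -5.33*j^6 + 3.55*j^5 - 0.54*j^4 + 0.86*j^3 + 0.02*j^2 + 7.77*j - 5.26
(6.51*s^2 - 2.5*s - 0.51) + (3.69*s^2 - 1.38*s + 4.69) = 10.2*s^2 - 3.88*s + 4.18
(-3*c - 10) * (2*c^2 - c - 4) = -6*c^3 - 17*c^2 + 22*c + 40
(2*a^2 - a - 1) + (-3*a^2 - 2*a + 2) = -a^2 - 3*a + 1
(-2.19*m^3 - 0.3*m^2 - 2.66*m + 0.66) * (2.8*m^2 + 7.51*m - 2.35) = -6.132*m^5 - 17.2869*m^4 - 4.5545*m^3 - 17.4236*m^2 + 11.2076*m - 1.551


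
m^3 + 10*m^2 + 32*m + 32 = (m + 2)*(m + 4)^2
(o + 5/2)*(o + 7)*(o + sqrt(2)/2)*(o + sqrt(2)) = o^4 + 3*sqrt(2)*o^3/2 + 19*o^3/2 + 37*o^2/2 + 57*sqrt(2)*o^2/4 + 19*o/2 + 105*sqrt(2)*o/4 + 35/2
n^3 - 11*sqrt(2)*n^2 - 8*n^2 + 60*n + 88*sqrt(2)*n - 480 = (n - 8)*(n - 6*sqrt(2))*(n - 5*sqrt(2))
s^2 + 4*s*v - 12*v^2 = (s - 2*v)*(s + 6*v)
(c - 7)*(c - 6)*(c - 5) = c^3 - 18*c^2 + 107*c - 210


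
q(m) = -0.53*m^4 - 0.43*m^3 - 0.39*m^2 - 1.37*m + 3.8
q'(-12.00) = 3485.59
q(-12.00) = -10282.96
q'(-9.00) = 1446.64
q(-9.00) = -3179.32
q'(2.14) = -29.72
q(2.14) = -16.25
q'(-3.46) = 73.70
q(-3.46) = -54.28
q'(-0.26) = -1.22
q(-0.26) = 4.13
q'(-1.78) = 7.89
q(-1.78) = 2.11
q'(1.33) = -9.68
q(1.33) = -1.38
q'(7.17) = -854.72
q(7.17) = -1585.29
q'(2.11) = -28.67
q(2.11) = -15.37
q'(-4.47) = 165.69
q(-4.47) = -171.06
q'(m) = -2.12*m^3 - 1.29*m^2 - 0.78*m - 1.37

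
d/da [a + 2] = 1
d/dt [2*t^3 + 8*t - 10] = 6*t^2 + 8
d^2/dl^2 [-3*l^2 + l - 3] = -6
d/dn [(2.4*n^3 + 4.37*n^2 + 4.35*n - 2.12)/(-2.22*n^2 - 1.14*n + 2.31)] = (-5.328*n^4 - 5.472*n^3 + 21.3072*n^2 + 10.7766*n + 7.6317)/(4.9284*n^4 + 5.0616*n^3 - 8.9568*n^2 - 5.2668*n + 5.3361)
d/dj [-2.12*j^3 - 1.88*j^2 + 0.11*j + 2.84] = -6.36*j^2 - 3.76*j + 0.11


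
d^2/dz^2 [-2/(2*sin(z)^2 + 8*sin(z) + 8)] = 2*(2*sin(z)^2 - 2*sin(z) - 3)/(sin(z) + 2)^4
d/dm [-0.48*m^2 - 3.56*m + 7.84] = -0.96*m - 3.56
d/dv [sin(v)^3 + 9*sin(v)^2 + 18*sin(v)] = 3*(sin(v)^2 + 6*sin(v) + 6)*cos(v)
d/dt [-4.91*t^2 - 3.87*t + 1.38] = -9.82*t - 3.87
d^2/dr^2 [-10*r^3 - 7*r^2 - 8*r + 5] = -60*r - 14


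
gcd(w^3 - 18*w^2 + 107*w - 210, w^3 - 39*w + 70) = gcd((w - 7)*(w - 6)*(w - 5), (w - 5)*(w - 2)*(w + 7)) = w - 5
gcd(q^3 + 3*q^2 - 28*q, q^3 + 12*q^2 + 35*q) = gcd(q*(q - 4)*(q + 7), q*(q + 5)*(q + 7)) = q^2 + 7*q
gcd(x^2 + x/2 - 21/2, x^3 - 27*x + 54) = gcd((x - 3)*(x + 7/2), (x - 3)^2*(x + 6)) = x - 3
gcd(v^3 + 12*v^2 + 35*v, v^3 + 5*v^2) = v^2 + 5*v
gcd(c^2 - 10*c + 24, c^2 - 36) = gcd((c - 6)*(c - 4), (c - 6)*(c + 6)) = c - 6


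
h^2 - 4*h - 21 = (h - 7)*(h + 3)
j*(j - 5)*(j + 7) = j^3 + 2*j^2 - 35*j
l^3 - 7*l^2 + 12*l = l*(l - 4)*(l - 3)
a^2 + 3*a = a*(a + 3)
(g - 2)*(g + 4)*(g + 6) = g^3 + 8*g^2 + 4*g - 48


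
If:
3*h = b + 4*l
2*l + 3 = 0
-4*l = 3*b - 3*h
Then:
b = 0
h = -2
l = -3/2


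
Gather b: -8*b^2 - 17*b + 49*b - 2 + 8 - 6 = -8*b^2 + 32*b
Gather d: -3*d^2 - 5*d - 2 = -3*d^2 - 5*d - 2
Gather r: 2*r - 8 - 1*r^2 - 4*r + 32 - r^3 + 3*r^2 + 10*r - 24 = -r^3 + 2*r^2 + 8*r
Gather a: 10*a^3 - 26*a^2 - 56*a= 10*a^3 - 26*a^2 - 56*a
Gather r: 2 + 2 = 4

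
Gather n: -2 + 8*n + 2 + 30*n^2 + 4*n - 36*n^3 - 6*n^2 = -36*n^3 + 24*n^2 + 12*n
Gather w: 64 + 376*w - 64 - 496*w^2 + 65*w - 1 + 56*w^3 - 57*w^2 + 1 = 56*w^3 - 553*w^2 + 441*w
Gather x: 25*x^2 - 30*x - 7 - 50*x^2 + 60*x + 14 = -25*x^2 + 30*x + 7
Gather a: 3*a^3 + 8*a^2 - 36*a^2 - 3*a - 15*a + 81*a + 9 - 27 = 3*a^3 - 28*a^2 + 63*a - 18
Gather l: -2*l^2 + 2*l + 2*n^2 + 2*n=-2*l^2 + 2*l + 2*n^2 + 2*n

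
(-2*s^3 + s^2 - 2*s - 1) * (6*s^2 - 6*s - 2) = -12*s^5 + 18*s^4 - 14*s^3 + 4*s^2 + 10*s + 2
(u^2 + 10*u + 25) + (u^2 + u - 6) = 2*u^2 + 11*u + 19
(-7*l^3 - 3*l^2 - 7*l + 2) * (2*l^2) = -14*l^5 - 6*l^4 - 14*l^3 + 4*l^2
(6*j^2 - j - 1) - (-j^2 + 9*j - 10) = 7*j^2 - 10*j + 9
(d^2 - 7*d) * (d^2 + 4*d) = d^4 - 3*d^3 - 28*d^2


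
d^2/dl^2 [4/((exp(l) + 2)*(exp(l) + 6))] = 16*(exp(3*l) + 6*exp(2*l) + 4*exp(l) - 24)*exp(l)/(exp(6*l) + 24*exp(5*l) + 228*exp(4*l) + 1088*exp(3*l) + 2736*exp(2*l) + 3456*exp(l) + 1728)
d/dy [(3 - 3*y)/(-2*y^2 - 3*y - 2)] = 3*(-2*y^2 + 4*y + 5)/(4*y^4 + 12*y^3 + 17*y^2 + 12*y + 4)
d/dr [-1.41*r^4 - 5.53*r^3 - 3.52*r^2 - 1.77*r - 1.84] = -5.64*r^3 - 16.59*r^2 - 7.04*r - 1.77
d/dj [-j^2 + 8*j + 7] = 8 - 2*j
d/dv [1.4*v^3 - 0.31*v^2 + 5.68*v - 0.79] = 4.2*v^2 - 0.62*v + 5.68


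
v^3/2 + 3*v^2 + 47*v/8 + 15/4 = (v/2 + 1)*(v + 3/2)*(v + 5/2)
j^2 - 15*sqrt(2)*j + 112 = (j - 8*sqrt(2))*(j - 7*sqrt(2))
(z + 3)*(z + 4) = z^2 + 7*z + 12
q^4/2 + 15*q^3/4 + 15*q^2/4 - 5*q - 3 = (q/2 + 1)*(q - 1)*(q + 1/2)*(q + 6)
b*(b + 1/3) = b^2 + b/3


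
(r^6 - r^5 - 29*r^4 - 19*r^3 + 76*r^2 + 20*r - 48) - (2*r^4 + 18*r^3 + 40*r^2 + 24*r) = r^6 - r^5 - 31*r^4 - 37*r^3 + 36*r^2 - 4*r - 48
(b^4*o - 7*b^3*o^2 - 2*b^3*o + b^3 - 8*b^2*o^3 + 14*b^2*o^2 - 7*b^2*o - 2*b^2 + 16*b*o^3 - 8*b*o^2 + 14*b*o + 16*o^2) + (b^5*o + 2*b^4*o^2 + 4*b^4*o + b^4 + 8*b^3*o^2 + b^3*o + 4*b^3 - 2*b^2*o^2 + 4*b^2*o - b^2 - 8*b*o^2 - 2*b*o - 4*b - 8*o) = b^5*o + 2*b^4*o^2 + 5*b^4*o + b^4 + b^3*o^2 - b^3*o + 5*b^3 - 8*b^2*o^3 + 12*b^2*o^2 - 3*b^2*o - 3*b^2 + 16*b*o^3 - 16*b*o^2 + 12*b*o - 4*b + 16*o^2 - 8*o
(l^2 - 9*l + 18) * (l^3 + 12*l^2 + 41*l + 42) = l^5 + 3*l^4 - 49*l^3 - 111*l^2 + 360*l + 756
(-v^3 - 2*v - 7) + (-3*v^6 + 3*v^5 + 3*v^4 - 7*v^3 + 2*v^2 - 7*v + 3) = -3*v^6 + 3*v^5 + 3*v^4 - 8*v^3 + 2*v^2 - 9*v - 4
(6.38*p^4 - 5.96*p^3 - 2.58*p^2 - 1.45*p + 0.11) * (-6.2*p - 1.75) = -39.556*p^5 + 25.787*p^4 + 26.426*p^3 + 13.505*p^2 + 1.8555*p - 0.1925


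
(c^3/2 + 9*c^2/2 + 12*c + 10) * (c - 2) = c^4/2 + 7*c^3/2 + 3*c^2 - 14*c - 20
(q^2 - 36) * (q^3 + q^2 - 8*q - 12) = q^5 + q^4 - 44*q^3 - 48*q^2 + 288*q + 432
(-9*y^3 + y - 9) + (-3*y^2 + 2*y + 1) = -9*y^3 - 3*y^2 + 3*y - 8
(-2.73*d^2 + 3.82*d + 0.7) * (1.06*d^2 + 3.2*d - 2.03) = -2.8938*d^4 - 4.6868*d^3 + 18.5079*d^2 - 5.5146*d - 1.421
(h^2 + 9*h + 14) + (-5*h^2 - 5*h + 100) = -4*h^2 + 4*h + 114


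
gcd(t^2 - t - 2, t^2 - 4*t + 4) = t - 2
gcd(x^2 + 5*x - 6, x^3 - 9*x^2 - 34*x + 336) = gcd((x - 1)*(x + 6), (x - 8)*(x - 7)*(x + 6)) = x + 6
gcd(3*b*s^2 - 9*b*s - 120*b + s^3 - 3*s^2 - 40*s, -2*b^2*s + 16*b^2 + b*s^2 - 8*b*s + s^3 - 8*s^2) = s - 8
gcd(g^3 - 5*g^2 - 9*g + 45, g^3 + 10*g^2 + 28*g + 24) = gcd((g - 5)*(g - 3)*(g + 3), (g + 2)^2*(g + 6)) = 1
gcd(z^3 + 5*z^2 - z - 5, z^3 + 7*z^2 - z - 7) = z^2 - 1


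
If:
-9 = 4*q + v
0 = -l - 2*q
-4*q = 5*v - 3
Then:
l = 6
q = -3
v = 3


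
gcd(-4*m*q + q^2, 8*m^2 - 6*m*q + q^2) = -4*m + q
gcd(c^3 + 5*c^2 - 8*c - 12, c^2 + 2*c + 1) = c + 1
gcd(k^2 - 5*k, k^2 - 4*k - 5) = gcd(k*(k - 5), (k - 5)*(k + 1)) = k - 5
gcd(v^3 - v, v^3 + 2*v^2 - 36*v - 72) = 1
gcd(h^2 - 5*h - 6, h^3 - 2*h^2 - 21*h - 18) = h^2 - 5*h - 6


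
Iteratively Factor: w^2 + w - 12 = (w + 4)*(w - 3)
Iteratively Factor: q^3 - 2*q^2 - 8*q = (q)*(q^2 - 2*q - 8) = q*(q - 4)*(q + 2)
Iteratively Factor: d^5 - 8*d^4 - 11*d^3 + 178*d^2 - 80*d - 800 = (d - 5)*(d^4 - 3*d^3 - 26*d^2 + 48*d + 160) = (d - 5)*(d + 4)*(d^3 - 7*d^2 + 2*d + 40) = (d - 5)*(d - 4)*(d + 4)*(d^2 - 3*d - 10) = (d - 5)*(d - 4)*(d + 2)*(d + 4)*(d - 5)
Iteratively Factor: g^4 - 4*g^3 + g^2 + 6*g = (g - 3)*(g^3 - g^2 - 2*g) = g*(g - 3)*(g^2 - g - 2) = g*(g - 3)*(g - 2)*(g + 1)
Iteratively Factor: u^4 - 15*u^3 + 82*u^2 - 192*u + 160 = (u - 4)*(u^3 - 11*u^2 + 38*u - 40) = (u - 4)*(u - 2)*(u^2 - 9*u + 20) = (u - 4)^2*(u - 2)*(u - 5)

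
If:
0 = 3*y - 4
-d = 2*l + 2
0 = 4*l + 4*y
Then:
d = 2/3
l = -4/3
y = 4/3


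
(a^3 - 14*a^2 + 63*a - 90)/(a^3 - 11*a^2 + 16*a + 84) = (a^2 - 8*a + 15)/(a^2 - 5*a - 14)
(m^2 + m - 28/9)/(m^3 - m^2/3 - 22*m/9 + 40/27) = 3*(3*m + 7)/(9*m^2 + 9*m - 10)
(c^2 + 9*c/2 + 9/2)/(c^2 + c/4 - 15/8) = 4*(c + 3)/(4*c - 5)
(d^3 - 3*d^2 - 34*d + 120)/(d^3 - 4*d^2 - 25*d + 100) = (d + 6)/(d + 5)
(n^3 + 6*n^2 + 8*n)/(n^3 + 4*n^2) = (n + 2)/n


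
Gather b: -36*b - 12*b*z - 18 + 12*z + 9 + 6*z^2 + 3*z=b*(-12*z - 36) + 6*z^2 + 15*z - 9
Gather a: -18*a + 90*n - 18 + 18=-18*a + 90*n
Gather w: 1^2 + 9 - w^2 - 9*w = -w^2 - 9*w + 10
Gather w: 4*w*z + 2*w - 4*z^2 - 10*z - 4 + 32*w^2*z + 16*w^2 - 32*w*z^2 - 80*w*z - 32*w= w^2*(32*z + 16) + w*(-32*z^2 - 76*z - 30) - 4*z^2 - 10*z - 4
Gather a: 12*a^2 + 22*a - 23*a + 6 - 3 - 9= 12*a^2 - a - 6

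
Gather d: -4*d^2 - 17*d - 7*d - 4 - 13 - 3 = -4*d^2 - 24*d - 20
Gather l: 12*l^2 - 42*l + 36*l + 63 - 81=12*l^2 - 6*l - 18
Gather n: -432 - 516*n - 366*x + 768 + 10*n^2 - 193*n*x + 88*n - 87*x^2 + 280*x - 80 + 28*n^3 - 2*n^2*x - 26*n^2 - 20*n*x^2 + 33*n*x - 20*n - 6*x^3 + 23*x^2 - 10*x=28*n^3 + n^2*(-2*x - 16) + n*(-20*x^2 - 160*x - 448) - 6*x^3 - 64*x^2 - 96*x + 256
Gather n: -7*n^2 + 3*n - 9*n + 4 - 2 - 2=-7*n^2 - 6*n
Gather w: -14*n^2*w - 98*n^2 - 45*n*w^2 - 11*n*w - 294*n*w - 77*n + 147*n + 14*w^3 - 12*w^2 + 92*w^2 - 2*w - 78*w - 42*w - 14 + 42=-98*n^2 + 70*n + 14*w^3 + w^2*(80 - 45*n) + w*(-14*n^2 - 305*n - 122) + 28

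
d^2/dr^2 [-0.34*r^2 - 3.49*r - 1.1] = -0.680000000000000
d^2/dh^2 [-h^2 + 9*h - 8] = -2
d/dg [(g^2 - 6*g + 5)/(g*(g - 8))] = 2*(-g^2 - 5*g + 20)/(g^2*(g^2 - 16*g + 64))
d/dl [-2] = 0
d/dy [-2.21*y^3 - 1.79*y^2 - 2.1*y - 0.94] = -6.63*y^2 - 3.58*y - 2.1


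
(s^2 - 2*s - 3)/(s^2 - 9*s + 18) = (s + 1)/(s - 6)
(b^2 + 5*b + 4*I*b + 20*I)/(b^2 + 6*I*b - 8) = (b + 5)/(b + 2*I)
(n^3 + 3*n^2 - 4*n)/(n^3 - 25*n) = (n^2 + 3*n - 4)/(n^2 - 25)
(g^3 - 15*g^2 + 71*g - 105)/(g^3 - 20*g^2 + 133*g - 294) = (g^2 - 8*g + 15)/(g^2 - 13*g + 42)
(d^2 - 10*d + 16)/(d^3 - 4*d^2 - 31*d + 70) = (d - 8)/(d^2 - 2*d - 35)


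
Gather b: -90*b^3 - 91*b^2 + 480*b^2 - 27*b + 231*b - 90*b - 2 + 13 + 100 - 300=-90*b^3 + 389*b^2 + 114*b - 189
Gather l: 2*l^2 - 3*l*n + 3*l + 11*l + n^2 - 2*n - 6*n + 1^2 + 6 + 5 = 2*l^2 + l*(14 - 3*n) + n^2 - 8*n + 12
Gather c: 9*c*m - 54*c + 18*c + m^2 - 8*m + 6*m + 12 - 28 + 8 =c*(9*m - 36) + m^2 - 2*m - 8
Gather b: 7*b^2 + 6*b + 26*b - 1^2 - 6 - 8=7*b^2 + 32*b - 15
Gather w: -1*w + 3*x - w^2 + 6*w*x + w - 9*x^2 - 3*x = -w^2 + 6*w*x - 9*x^2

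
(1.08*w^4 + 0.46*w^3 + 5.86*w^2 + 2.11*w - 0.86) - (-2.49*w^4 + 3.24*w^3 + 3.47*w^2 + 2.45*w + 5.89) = 3.57*w^4 - 2.78*w^3 + 2.39*w^2 - 0.34*w - 6.75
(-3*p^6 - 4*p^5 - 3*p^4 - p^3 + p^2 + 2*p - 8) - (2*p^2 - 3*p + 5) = -3*p^6 - 4*p^5 - 3*p^4 - p^3 - p^2 + 5*p - 13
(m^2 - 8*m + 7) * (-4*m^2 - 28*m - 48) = -4*m^4 + 4*m^3 + 148*m^2 + 188*m - 336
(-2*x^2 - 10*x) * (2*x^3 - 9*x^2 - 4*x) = -4*x^5 - 2*x^4 + 98*x^3 + 40*x^2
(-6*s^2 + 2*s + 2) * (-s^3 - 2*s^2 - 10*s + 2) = 6*s^5 + 10*s^4 + 54*s^3 - 36*s^2 - 16*s + 4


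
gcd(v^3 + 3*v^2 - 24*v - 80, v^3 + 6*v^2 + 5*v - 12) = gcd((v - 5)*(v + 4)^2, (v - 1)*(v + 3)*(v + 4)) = v + 4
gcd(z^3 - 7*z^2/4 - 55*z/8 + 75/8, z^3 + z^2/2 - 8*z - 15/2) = z^2 - z/2 - 15/2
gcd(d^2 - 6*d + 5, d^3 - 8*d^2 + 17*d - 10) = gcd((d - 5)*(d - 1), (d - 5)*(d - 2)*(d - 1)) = d^2 - 6*d + 5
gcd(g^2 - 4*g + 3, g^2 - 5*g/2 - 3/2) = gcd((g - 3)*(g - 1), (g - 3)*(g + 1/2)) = g - 3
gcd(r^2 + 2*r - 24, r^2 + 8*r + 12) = r + 6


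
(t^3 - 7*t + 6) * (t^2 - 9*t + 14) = t^5 - 9*t^4 + 7*t^3 + 69*t^2 - 152*t + 84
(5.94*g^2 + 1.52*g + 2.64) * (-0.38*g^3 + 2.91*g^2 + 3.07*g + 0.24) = -2.2572*g^5 + 16.7078*g^4 + 21.6558*g^3 + 13.7744*g^2 + 8.4696*g + 0.6336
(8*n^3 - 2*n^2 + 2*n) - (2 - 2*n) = 8*n^3 - 2*n^2 + 4*n - 2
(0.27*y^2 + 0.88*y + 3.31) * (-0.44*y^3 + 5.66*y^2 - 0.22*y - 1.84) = -0.1188*y^5 + 1.141*y^4 + 3.465*y^3 + 18.0442*y^2 - 2.3474*y - 6.0904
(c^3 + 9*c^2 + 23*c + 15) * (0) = 0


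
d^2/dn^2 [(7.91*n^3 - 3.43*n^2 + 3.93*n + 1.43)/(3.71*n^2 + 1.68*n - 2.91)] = (-1.13686837721616e-13*n^5 + 1.13686837721616e-13*n^4 + 366.387504*n^3 - 336.110208*n^2 + 709.945488*n + 19.283712)/(51.064811*n^6 + 69.371064*n^5 - 88.747281*n^4 - 104.083056*n^3 + 69.610401*n^2 + 42.679224*n - 24.642171)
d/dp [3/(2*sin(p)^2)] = -3*cos(p)/sin(p)^3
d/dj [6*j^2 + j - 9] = 12*j + 1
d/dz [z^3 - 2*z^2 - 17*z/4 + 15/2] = 3*z^2 - 4*z - 17/4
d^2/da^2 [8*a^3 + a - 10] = 48*a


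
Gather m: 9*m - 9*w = 9*m - 9*w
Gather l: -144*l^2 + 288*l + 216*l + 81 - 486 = -144*l^2 + 504*l - 405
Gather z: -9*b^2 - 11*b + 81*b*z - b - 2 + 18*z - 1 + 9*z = -9*b^2 - 12*b + z*(81*b + 27) - 3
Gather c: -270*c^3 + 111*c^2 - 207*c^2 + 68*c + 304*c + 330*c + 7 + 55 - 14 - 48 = -270*c^3 - 96*c^2 + 702*c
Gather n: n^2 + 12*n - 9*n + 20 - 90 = n^2 + 3*n - 70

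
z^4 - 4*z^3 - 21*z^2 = z^2*(z - 7)*(z + 3)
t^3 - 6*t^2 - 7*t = t*(t - 7)*(t + 1)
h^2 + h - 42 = (h - 6)*(h + 7)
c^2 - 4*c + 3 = (c - 3)*(c - 1)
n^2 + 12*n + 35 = (n + 5)*(n + 7)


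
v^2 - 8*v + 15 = (v - 5)*(v - 3)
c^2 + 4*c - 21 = (c - 3)*(c + 7)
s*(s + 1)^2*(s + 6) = s^4 + 8*s^3 + 13*s^2 + 6*s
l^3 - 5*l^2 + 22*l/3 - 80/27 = (l - 8/3)*(l - 5/3)*(l - 2/3)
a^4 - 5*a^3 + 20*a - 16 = (a - 4)*(a - 2)*(a - 1)*(a + 2)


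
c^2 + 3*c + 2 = (c + 1)*(c + 2)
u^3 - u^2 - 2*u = u*(u - 2)*(u + 1)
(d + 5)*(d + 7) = d^2 + 12*d + 35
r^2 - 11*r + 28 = (r - 7)*(r - 4)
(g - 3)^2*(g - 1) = g^3 - 7*g^2 + 15*g - 9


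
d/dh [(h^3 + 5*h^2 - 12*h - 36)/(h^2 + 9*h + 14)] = (h^2 + 14*h + 39)/(h^2 + 14*h + 49)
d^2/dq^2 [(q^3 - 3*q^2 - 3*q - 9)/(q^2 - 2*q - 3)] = 4*(-q^3 - 18*q^2 + 27*q - 36)/(q^6 - 6*q^5 + 3*q^4 + 28*q^3 - 9*q^2 - 54*q - 27)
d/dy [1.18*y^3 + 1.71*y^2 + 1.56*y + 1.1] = 3.54*y^2 + 3.42*y + 1.56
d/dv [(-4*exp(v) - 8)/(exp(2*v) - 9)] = 4*(2*(exp(v) + 2)*exp(v) - exp(2*v) + 9)*exp(v)/(exp(2*v) - 9)^2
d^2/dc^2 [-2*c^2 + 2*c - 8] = -4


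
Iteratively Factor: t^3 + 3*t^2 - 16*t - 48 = (t + 3)*(t^2 - 16) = (t - 4)*(t + 3)*(t + 4)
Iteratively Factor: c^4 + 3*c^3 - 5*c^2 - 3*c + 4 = (c + 1)*(c^3 + 2*c^2 - 7*c + 4) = (c - 1)*(c + 1)*(c^2 + 3*c - 4) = (c - 1)^2*(c + 1)*(c + 4)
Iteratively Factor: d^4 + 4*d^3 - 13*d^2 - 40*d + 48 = (d + 4)*(d^3 - 13*d + 12) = (d - 3)*(d + 4)*(d^2 + 3*d - 4) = (d - 3)*(d + 4)^2*(d - 1)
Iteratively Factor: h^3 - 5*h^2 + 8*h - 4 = (h - 2)*(h^2 - 3*h + 2) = (h - 2)^2*(h - 1)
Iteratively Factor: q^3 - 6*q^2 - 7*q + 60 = (q + 3)*(q^2 - 9*q + 20) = (q - 4)*(q + 3)*(q - 5)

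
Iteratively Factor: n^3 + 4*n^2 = (n)*(n^2 + 4*n) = n^2*(n + 4)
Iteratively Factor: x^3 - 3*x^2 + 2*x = (x)*(x^2 - 3*x + 2) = x*(x - 1)*(x - 2)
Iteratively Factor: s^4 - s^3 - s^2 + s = (s - 1)*(s^3 - s) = (s - 1)^2*(s^2 + s) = (s - 1)^2*(s + 1)*(s)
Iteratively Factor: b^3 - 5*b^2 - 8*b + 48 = (b - 4)*(b^2 - b - 12) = (b - 4)^2*(b + 3)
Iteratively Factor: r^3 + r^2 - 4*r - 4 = (r - 2)*(r^2 + 3*r + 2) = (r - 2)*(r + 2)*(r + 1)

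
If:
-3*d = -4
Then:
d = 4/3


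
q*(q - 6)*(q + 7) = q^3 + q^2 - 42*q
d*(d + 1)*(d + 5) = d^3 + 6*d^2 + 5*d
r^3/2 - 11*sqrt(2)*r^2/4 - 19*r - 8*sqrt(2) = (r/2 + sqrt(2))*(r - 8*sqrt(2))*(r + sqrt(2)/2)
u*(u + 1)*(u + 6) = u^3 + 7*u^2 + 6*u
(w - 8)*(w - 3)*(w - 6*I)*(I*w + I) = I*w^4 + 6*w^3 - 10*I*w^3 - 60*w^2 + 13*I*w^2 + 78*w + 24*I*w + 144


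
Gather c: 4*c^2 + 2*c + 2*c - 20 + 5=4*c^2 + 4*c - 15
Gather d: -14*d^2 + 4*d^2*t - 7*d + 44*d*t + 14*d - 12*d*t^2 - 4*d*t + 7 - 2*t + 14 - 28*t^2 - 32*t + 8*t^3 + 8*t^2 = d^2*(4*t - 14) + d*(-12*t^2 + 40*t + 7) + 8*t^3 - 20*t^2 - 34*t + 21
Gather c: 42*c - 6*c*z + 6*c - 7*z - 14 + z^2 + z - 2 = c*(48 - 6*z) + z^2 - 6*z - 16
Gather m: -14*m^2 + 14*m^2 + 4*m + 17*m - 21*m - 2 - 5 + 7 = 0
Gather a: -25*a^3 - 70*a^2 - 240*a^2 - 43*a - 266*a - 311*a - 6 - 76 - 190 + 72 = -25*a^3 - 310*a^2 - 620*a - 200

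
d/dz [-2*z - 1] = -2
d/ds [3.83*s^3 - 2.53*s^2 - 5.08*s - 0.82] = 11.49*s^2 - 5.06*s - 5.08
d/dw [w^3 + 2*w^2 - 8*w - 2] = 3*w^2 + 4*w - 8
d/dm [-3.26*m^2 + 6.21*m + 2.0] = 6.21 - 6.52*m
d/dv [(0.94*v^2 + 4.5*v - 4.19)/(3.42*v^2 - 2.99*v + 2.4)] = (-18.2006*v^2 + 33.1716*v - 1.7281)/(11.6964*v^4 - 20.4516*v^3 + 25.3561*v^2 - 14.352*v + 5.76)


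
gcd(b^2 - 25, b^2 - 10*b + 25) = b - 5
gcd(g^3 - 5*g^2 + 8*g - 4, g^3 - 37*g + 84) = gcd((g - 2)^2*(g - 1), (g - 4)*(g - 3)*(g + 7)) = 1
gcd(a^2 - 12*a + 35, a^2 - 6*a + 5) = a - 5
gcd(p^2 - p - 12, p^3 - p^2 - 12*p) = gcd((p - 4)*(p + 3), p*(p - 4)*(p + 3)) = p^2 - p - 12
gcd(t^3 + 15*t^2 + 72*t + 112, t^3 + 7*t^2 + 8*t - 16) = t^2 + 8*t + 16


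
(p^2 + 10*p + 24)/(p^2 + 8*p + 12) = (p + 4)/(p + 2)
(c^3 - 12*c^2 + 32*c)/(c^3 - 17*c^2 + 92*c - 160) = c/(c - 5)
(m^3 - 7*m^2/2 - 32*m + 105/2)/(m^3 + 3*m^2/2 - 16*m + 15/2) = (2*m^2 - 17*m + 21)/(2*m^2 - 7*m + 3)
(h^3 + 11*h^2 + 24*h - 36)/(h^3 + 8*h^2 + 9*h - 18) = (h + 6)/(h + 3)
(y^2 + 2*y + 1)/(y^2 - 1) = (y + 1)/(y - 1)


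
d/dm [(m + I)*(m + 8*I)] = 2*m + 9*I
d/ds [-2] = 0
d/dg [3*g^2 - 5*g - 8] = 6*g - 5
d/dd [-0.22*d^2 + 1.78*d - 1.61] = 1.78 - 0.44*d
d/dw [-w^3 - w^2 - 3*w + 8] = -3*w^2 - 2*w - 3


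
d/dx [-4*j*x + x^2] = -4*j + 2*x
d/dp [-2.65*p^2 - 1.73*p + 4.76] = -5.3*p - 1.73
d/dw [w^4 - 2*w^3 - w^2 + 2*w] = 4*w^3 - 6*w^2 - 2*w + 2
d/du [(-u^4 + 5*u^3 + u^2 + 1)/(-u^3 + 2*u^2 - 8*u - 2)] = (u^6 - 4*u^5 + 35*u^4 - 72*u^3 - 35*u^2 - 8*u + 8)/(u^6 - 4*u^5 + 20*u^4 - 28*u^3 + 56*u^2 + 32*u + 4)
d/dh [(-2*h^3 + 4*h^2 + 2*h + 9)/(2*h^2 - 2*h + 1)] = 2*(-2*h^4 + 4*h^3 - 9*h^2 - 14*h + 10)/(4*h^4 - 8*h^3 + 8*h^2 - 4*h + 1)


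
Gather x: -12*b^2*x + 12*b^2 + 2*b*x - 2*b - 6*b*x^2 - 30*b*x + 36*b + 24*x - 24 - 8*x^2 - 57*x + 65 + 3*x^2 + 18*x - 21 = 12*b^2 + 34*b + x^2*(-6*b - 5) + x*(-12*b^2 - 28*b - 15) + 20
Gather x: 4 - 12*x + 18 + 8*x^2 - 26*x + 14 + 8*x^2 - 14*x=16*x^2 - 52*x + 36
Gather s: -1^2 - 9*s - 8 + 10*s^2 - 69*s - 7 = 10*s^2 - 78*s - 16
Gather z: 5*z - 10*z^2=-10*z^2 + 5*z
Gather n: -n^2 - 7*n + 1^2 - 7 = -n^2 - 7*n - 6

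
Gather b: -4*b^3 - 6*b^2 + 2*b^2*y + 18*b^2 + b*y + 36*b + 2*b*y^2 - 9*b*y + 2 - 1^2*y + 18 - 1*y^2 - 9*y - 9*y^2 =-4*b^3 + b^2*(2*y + 12) + b*(2*y^2 - 8*y + 36) - 10*y^2 - 10*y + 20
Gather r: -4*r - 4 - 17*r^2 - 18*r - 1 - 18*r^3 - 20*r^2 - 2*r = -18*r^3 - 37*r^2 - 24*r - 5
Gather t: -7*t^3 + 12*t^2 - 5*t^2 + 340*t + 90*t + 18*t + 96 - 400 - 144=-7*t^3 + 7*t^2 + 448*t - 448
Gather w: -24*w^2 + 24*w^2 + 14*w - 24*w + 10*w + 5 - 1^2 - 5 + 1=0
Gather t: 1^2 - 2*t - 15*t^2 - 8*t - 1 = -15*t^2 - 10*t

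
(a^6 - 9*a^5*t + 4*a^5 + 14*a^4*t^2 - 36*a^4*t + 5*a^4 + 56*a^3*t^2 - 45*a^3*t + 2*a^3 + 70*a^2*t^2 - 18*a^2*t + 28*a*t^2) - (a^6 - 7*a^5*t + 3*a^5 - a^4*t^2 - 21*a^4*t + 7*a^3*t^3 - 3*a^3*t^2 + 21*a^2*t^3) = -2*a^5*t + a^5 + 15*a^4*t^2 - 15*a^4*t + 5*a^4 - 7*a^3*t^3 + 59*a^3*t^2 - 45*a^3*t + 2*a^3 - 21*a^2*t^3 + 70*a^2*t^2 - 18*a^2*t + 28*a*t^2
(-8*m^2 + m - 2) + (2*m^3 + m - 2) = 2*m^3 - 8*m^2 + 2*m - 4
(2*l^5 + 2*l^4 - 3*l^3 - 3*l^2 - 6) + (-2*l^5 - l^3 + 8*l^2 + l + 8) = 2*l^4 - 4*l^3 + 5*l^2 + l + 2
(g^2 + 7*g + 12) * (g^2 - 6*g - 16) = g^4 + g^3 - 46*g^2 - 184*g - 192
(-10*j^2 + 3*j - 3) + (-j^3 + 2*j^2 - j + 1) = -j^3 - 8*j^2 + 2*j - 2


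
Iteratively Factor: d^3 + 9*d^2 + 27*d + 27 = (d + 3)*(d^2 + 6*d + 9) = (d + 3)^2*(d + 3)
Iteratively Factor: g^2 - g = (g - 1)*(g)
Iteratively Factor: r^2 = (r)*(r)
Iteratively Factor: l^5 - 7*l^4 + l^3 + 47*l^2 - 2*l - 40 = (l - 1)*(l^4 - 6*l^3 - 5*l^2 + 42*l + 40) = (l - 5)*(l - 1)*(l^3 - l^2 - 10*l - 8) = (l - 5)*(l - 4)*(l - 1)*(l^2 + 3*l + 2) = (l - 5)*(l - 4)*(l - 1)*(l + 1)*(l + 2)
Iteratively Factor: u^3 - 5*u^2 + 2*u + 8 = (u - 4)*(u^2 - u - 2) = (u - 4)*(u - 2)*(u + 1)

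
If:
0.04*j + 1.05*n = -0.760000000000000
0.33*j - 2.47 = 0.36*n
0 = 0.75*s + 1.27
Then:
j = 6.43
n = -0.97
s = -1.69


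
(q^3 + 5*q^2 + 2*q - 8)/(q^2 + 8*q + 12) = (q^2 + 3*q - 4)/(q + 6)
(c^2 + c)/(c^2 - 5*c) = (c + 1)/(c - 5)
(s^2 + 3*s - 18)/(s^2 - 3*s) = (s + 6)/s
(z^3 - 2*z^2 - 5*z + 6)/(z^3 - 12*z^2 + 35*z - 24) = (z + 2)/(z - 8)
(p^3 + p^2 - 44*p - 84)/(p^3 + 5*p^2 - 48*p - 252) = (p + 2)/(p + 6)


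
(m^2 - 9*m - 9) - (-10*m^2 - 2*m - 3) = 11*m^2 - 7*m - 6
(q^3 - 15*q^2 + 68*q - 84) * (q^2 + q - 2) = q^5 - 14*q^4 + 51*q^3 + 14*q^2 - 220*q + 168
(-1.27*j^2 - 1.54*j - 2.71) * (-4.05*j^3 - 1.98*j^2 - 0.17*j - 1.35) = 5.1435*j^5 + 8.7516*j^4 + 14.2406*j^3 + 7.3421*j^2 + 2.5397*j + 3.6585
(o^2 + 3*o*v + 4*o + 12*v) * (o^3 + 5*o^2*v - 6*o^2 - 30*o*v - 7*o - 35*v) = o^5 + 8*o^4*v - 2*o^4 + 15*o^3*v^2 - 16*o^3*v - 31*o^3 - 30*o^2*v^2 - 248*o^2*v - 28*o^2 - 465*o*v^2 - 224*o*v - 420*v^2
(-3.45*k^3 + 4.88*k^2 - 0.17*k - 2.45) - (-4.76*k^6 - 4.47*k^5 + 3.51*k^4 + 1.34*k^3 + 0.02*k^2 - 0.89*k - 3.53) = 4.76*k^6 + 4.47*k^5 - 3.51*k^4 - 4.79*k^3 + 4.86*k^2 + 0.72*k + 1.08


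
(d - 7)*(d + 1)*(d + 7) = d^3 + d^2 - 49*d - 49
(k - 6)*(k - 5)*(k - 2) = k^3 - 13*k^2 + 52*k - 60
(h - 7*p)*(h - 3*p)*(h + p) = h^3 - 9*h^2*p + 11*h*p^2 + 21*p^3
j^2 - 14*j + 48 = (j - 8)*(j - 6)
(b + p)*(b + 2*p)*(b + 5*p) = b^3 + 8*b^2*p + 17*b*p^2 + 10*p^3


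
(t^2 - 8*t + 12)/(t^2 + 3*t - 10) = (t - 6)/(t + 5)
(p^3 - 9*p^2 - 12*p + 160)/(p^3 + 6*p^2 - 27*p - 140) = (p - 8)/(p + 7)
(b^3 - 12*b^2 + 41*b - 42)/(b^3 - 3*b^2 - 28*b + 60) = (b^2 - 10*b + 21)/(b^2 - b - 30)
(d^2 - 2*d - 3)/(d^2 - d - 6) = (d + 1)/(d + 2)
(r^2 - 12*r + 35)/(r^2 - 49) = (r - 5)/(r + 7)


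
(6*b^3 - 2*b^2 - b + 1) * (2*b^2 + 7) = 12*b^5 - 4*b^4 + 40*b^3 - 12*b^2 - 7*b + 7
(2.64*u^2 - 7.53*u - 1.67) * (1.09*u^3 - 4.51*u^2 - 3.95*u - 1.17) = 2.8776*u^5 - 20.1141*u^4 + 21.712*u^3 + 34.1864*u^2 + 15.4066*u + 1.9539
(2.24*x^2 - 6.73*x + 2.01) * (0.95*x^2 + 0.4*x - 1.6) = 2.128*x^4 - 5.4975*x^3 - 4.3665*x^2 + 11.572*x - 3.216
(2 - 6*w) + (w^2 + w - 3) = w^2 - 5*w - 1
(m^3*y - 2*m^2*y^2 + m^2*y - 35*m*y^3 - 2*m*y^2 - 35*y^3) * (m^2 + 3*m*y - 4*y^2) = m^5*y + m^4*y^2 + m^4*y - 45*m^3*y^3 + m^3*y^2 - 97*m^2*y^4 - 45*m^2*y^3 + 140*m*y^5 - 97*m*y^4 + 140*y^5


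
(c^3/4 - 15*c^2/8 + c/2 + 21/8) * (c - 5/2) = c^4/4 - 5*c^3/2 + 83*c^2/16 + 11*c/8 - 105/16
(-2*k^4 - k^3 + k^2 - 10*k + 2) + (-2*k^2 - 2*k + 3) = -2*k^4 - k^3 - k^2 - 12*k + 5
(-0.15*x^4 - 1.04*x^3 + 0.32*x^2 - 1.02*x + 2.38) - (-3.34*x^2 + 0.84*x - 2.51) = -0.15*x^4 - 1.04*x^3 + 3.66*x^2 - 1.86*x + 4.89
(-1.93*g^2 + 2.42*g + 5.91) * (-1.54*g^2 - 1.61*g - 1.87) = 2.9722*g^4 - 0.6195*g^3 - 9.3885*g^2 - 14.0405*g - 11.0517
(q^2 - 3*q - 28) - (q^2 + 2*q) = -5*q - 28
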